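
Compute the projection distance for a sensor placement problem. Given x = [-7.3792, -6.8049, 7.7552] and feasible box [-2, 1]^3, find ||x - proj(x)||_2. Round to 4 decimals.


Project each component onto [-2, 1].
clip(-7.3792) = -2.0, clip(-6.8049) = -2.0, clip(7.7552) = 1.0
Projection = [-2.0, -2.0, 1.0]
Squared diffs: [28.9358, 23.0871, 45.6327]
Distance = sqrt(97.6556) = 9.8821


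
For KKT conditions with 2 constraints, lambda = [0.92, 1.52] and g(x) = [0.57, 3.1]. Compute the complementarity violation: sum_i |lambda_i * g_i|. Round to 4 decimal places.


KKT complementary slackness check:
lambda_1 * g_1 = 0.92 * 0.57 = 0.5244
lambda_2 * g_2 = 1.52 * 3.1 = 4.712
Total violation = 0.5244 + 4.712 = 5.2364


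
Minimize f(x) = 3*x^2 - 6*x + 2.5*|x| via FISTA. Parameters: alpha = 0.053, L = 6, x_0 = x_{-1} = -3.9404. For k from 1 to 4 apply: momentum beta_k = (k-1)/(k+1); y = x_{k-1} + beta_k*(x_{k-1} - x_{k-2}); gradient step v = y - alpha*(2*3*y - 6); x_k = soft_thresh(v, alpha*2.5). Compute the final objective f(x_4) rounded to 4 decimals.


FISTA on f(x) = 3*x^2 - 6*x + 2.5*|x|
L = 6, alpha = 0.053
Iteration 1: beta = 0.0, y = -3.9404 + 0.0*(-3.9404 + 3.9404) = -3.9404
  grad(y) = -29.6424, v = y - alpha*grad = -2.3694
  prox(v) = soft_thresh(-2.3694, 0.1325) = -2.2369
Iteration 2: beta = 0.3333, y = -2.2369 + 0.3333*(-2.2369 + 3.9404) = -1.669
  grad(y) = -16.014, v = y - alpha*grad = -0.8203
  prox(v) = soft_thresh(-0.8203, 0.1325) = -0.6878
Iteration 3: beta = 0.5, y = -0.6878 + 0.5*(-0.6878 + 2.2369) = 0.0868
  grad(y) = -5.4793, v = y - alpha*grad = 0.3772
  prox(v) = soft_thresh(0.3772, 0.1325) = 0.2447
Iteration 4: beta = 0.6, y = 0.2447 + 0.6*(0.2447 + 0.6878) = 0.8042
  grad(y) = -1.1751, v = y - alpha*grad = 0.8664
  prox(v) = soft_thresh(0.8664, 0.1325) = 0.7339
f(x_4) = 3*0.7339^2 - 6*0.7339 + 2.5*|0.7339| = -0.9528


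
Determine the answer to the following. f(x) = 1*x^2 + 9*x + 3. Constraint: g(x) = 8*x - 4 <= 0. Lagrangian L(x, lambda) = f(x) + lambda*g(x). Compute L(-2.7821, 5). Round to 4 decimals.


Step 1: Evaluate f(x).
f(-2.7821) = 1*(-2.7821)^2 + 9*(-2.7821) + 3 = -14.2988
Step 2: Evaluate g(x).
g(-2.7821) = 8*-2.7821 - 4 = -26.2568
Step 3: Compute Lagrangian.
L = -14.2988 + 5*-26.2568 = -145.5828


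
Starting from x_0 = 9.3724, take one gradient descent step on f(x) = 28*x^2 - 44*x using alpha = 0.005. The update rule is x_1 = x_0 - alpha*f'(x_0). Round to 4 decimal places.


We compute the gradient at x_0 and apply the update.
f'(x) = 56*x - 44
f'(9.3724) = 56*9.3724 - 44 = 480.8544
x_1 = 9.3724 - 0.005*480.8544 = 6.9681


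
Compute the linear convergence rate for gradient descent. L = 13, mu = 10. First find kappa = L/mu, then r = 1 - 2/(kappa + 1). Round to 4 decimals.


Step 1: Compute the condition number.
kappa = L/mu = 13/10 = 1.3
Step 2: Compute the convergence rate.
r = 1 - 2/(kappa + 1) = 1 - 2*mu/(L + mu) = (L - mu)/(L + mu) = 3/23 = 0.1304


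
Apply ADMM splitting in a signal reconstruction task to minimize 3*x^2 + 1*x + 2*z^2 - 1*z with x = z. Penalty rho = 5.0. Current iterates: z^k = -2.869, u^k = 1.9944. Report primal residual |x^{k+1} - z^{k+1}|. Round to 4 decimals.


ADMM iteration with rho = 5.0, z^k = -2.869, u^k = 1.9944
Step 1: x-update.
Minimize 3*x^2 + 1*x + (5.0/2)*(x + 2.869 + 1.9944)^2
FOC: (2*3 + 5.0)*x = -1 + 5.0*(-2.869 - 1.9944)
x^{k+1} = -2.3015
Step 2: z-update.
Minimize 2*z^2 - 1*z + (5.0/2)*(-2.3015 - z + 1.9944)^2
FOC: (2*2 + 5.0)*z = 1 + 5.0*(-2.3015 + 1.9944)
z^{k+1} = -0.0595
Step 3: u-update.
u^{k+1} = 1.9944 - 2.3015 + 0.0595 = -0.2476
Step 4: Primal residual = |-2.3015 + 0.0595| = 2.242


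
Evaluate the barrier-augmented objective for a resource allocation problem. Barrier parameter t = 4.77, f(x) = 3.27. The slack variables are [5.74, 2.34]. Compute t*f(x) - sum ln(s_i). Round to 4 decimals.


Step 1: Compute log-barrier.
ln values: [1.7475, 0.8502]
phi = -(1.7475 + 0.8502) = -2.5976
Step 2: Compute augmented objective.
t*f(x) = 4.77*3.27 = 15.5979
Total = 15.5979 - 2.5976 = 13.0003


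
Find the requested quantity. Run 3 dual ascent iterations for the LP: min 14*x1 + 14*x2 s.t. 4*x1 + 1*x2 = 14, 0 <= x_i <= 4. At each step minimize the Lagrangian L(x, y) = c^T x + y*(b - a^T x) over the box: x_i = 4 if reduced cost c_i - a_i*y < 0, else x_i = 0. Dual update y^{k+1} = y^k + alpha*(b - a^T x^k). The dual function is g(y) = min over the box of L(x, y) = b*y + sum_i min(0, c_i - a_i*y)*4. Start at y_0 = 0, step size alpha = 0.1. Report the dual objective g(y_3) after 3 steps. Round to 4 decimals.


Dual ascent for LP: min 14*x1 + 14*x2, 4*x1 + 1*x2 = 14, 0 <= x_i <= 4
Step 1: y^k = 0.0, reduced costs: (14.0, 14.0)
  x^k = (0.0, 0.0), subgradient = b - a^T x = 14.0
  y^{k+1} = 0.0 + 0.1*14.0 = 1.4
Step 2: y^k = 1.4, reduced costs: (8.4, 12.6)
  x^k = (0.0, 0.0), subgradient = b - a^T x = 14.0
  y^{k+1} = 1.4 + 0.1*14.0 = 2.8
Step 3: y^k = 2.8, reduced costs: (2.8, 11.2)
  x^k = (0.0, 0.0), subgradient = b - a^T x = 14.0
  y^{k+1} = 2.8 + 0.1*14.0 = 4.2
Dual objective at y_3 = 4.2: reduced costs (-2.8, 9.8), box minimizer x = (4.0, 0.0)
g(y_3) = b*y + (c1 - a1*y)*x1 + (c2 - a2*y)*x2 = 14*4.2 + (-2.8)*4.0 + 9.8*0.0 = 58.8 - 11.2 + 0.0 = 47.6


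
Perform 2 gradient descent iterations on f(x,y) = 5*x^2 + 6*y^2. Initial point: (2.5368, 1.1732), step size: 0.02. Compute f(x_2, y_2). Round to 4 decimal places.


Gradient descent on f(x,y) = 5*x^2 + 6*y^2.
Starting point: (2.5368, 1.1732), alpha = 0.02
Step 1: grad_x = 2*5*2.5368 = 25.368, grad_y = 2*6*1.1732 = 14.0784
  x_1 = 2.5368 - 0.02*25.368 = 2.0294
  y_1 = 1.1732 - 0.02*14.0784 = 0.8916
Step 2: grad_x = 2*5*2.0294 = 20.2944, grad_y = 2*6*0.8916 = 10.6996
  x_2 = 2.0294 - 0.02*20.2944 = 1.6236
  y_2 = 0.8916 - 0.02*10.6996 = 0.6776
f(1.6236, 0.6776) = 5*1.6236^2 + 6*0.6776^2 = 15.9348


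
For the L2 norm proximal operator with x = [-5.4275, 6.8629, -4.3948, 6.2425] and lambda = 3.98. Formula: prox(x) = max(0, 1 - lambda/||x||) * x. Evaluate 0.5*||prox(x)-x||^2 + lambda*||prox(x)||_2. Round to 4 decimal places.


Step 1: Compute ||x||.
||x|| = 11.6121
Step 2: Compute scaling factor.
scale = max(0, 1 - 3.98/11.6121) = 0.6573
Step 3: prox(x) = [-3.5672, 4.5107, -2.8885, 4.1029]
||prox(x)|| = 7.6321
Step 4: Proximal objective.
0.5*||prox-x||^2 = 7.9202
lambda*||prox|| = 30.3758
Total = 38.2958


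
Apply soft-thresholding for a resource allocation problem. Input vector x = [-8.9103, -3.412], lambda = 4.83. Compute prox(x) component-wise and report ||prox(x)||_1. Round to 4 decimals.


Soft-thresholding with lambda = 4.83:
prox(-8.9103) = sign(-8.9103)*max(|-8.9103| - 4.83, 0) = -4.0803
prox(-3.412) = sign(-3.412)*max(|-3.412| - 4.83, 0) = 0.0
prox(x) = [-4.0803, 0.0]
||prox(x)||_1 = 4.0803 + 0.0 = 4.0803


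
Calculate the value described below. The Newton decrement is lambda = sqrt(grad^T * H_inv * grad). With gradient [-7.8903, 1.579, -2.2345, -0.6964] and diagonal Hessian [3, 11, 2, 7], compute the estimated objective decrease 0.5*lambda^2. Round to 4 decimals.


Step 1: H is diagonal, so H^(-1) * g = [-2.6301, 0.1435, -1.1173, -0.0995].
Step 2: g^T H^(-1) g = sum_i g_i^2 / H_ii
  = (-7.8903)^2/3 + (1.579)^2/11 + (-2.2345)^2/2 + (-0.6964)^2/7
  = 20.7523 + 0.2267 + 2.4965 + 0.0693 = 23.5447
Step 3: Objective decrease = 0.5 * g^T H^(-1) g = 11.7724


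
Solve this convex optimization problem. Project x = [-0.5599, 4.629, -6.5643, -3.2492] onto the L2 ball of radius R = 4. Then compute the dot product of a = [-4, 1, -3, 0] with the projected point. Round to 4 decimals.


Step 1: Compute ||x|| (intermediates to 6 decimals).
||x|| = sqrt((-0.5599)^2 + 4.629^2 + (-6.5643)^2 + (-3.2492)^2) = 8.682653
Step 2: Project.
Since ||x|| > R, scale = R/||x|| = 4/8.682653 = 0.460689, proj(x) = scale * x
proj(x) = [-0.25794, 2.132529, -3.024101, -1.496871]
Step 3: Dot product.
a^T * proj(x) = -4*(-0.25794) + 1*2.132529 - 3*(-3.024101) + 0*(-1.496871) = 12.2366


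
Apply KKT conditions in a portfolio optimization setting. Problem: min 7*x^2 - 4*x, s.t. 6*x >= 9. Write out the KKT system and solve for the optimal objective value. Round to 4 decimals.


Step 1: Try lambda = 0 (constraint inactive).
x_unc = 4/(2*7) = 0.2857
Check: 6*0.2857 = 1.7142 < 9 -- violated!
Step 2: Constraint must be active: 6*x = 9
x* = 9/6 = 1.5
lambda = (2*7*1.5 - 4)/6 = 2.8333
Step 3: Compute optimal value.
f(x*) = 7*1.5^2 - 4*1.5 = 9.75


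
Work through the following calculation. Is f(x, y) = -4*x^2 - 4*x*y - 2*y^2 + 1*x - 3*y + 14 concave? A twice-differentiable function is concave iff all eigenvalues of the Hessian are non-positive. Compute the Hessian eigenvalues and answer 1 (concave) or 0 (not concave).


The Hessian of f(x,y) = -4*x^2 - 4*x*y - 2*y^2 + 1*x - 3*y + 14 is:
H = [[-8, -4], [-4, -4]]
Trace = -8 - 4 = -12
Determinant = -8*-4 - (-4)^2 = 16
Discriminant = (-12)^2 - 4*16 = 80.0
Eigenvalues: lambda_1 = -10.4721, lambda_2 = -1.5279
The function is concave.

1


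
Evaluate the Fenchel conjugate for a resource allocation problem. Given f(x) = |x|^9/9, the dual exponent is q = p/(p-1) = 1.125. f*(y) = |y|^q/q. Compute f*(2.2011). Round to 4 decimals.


The conjugate exponent q satisfies 1/p + 1/q = 1.
p = 9, so q = 9/(9 - 1) = 1.125
|y|^q = 2.2011^1.125 = 2.4292
f*(2.2011) = 2.4292 / 1.125 = 2.1593


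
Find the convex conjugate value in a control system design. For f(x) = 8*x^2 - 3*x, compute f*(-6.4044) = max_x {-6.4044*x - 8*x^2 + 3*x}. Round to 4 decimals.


f*(y) = sup_x {y*x - a*x^2 - b*x} = sup_x {(y-b)*x - a*x^2}
FOC: (y - b) - 2a*x = 0 => x* = (y - b)/(2a)
x* = (-6.4044 + 3)/(2*8) = -0.2128
f*(-6.4044) = (y-b)^2/(4a) = (-6.4044 + 3)^2/(4*8)
= 11.5899/32 = 0.3622


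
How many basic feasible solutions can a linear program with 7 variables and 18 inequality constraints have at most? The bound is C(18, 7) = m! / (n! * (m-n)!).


Each vertex corresponds to some choice of n active constraints out of m, so the number of vertices is at most C(m, n) = m! / (n!(m-n)!).
m = 18, n = 7
Numerator: 18 * 17 * 16 * 15 * 14 * 13 * 12
Denominator: 7! = 5040
C(18, 7) = 31824


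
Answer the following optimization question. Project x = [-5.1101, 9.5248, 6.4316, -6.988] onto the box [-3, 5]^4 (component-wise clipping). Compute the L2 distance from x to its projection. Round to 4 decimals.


Project each component onto [-3, 5].
clip(-5.1101) = -3.0, clip(9.5248) = 5.0, clip(6.4316) = 5.0, clip(-6.988) = -3.0
Projection = [-3.0, 5.0, 5.0, -3.0]
Squared diffs: [4.4525, 20.4738, 2.0495, 15.9041]
Distance = sqrt(42.8799) = 6.5483


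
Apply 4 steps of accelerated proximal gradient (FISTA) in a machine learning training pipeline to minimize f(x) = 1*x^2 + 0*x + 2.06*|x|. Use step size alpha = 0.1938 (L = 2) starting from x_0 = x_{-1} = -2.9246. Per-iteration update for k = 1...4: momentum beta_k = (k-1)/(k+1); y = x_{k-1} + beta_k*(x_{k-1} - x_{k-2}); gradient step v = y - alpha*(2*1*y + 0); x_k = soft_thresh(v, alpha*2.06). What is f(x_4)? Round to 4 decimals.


FISTA on f(x) = 1*x^2 + 0*x + 2.06*|x|
L = 2, alpha = 0.1938
Iteration 1: beta = 0.0, y = -2.9246 + 0.0*(-2.9246 + 2.9246) = -2.9246
  grad(y) = -5.8492, v = y - alpha*grad = -1.791
  prox(v) = soft_thresh(-1.791, 0.3992) = -1.3918
Iteration 2: beta = 0.3333, y = -1.3918 + 0.3333*(-1.3918 + 2.9246) = -0.8809
  grad(y) = -1.7617, v = y - alpha*grad = -0.5394
  prox(v) = soft_thresh(-0.5394, 0.3992) = -0.1402
Iteration 3: beta = 0.5, y = -0.1402 + 0.5*(-0.1402 + 1.3918) = 0.4856
  grad(y) = 0.9712, v = y - alpha*grad = 0.2974
  prox(v) = soft_thresh(0.2974, 0.3992) = 0.0
Iteration 4: beta = 0.6, y = 0.0 + 0.6*(0.0 + 0.1402) = 0.0841
  grad(y) = 0.1683, v = y - alpha*grad = 0.0515
  prox(v) = soft_thresh(0.0515, 0.3992) = 0.0
f(x_4) = 1*0.0^2 + 0*0.0 + 2.06*|0.0| = 0.0


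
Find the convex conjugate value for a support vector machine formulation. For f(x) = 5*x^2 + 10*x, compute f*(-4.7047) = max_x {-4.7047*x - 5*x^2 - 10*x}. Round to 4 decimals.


f*(y) = sup_x {y*x - a*x^2 - b*x} = sup_x {(y-b)*x - a*x^2}
FOC: (y - b) - 2a*x = 0 => x* = (y - b)/(2a)
x* = (-4.7047 - 10)/(2*5) = -1.4705
f*(-4.7047) = (y-b)^2/(4a) = (-4.7047 - 10)^2/(4*5)
= 216.2282/20 = 10.8114


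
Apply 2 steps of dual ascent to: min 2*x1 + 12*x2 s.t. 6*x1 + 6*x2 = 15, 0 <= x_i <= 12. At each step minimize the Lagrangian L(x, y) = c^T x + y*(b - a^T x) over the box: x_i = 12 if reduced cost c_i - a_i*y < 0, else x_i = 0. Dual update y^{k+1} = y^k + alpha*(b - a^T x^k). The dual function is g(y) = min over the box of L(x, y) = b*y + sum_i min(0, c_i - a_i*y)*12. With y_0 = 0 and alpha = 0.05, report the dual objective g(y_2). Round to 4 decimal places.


Dual ascent for LP: min 2*x1 + 12*x2, 6*x1 + 6*x2 = 15, 0 <= x_i <= 12
Step 1: y^k = 0.0, reduced costs: (2.0, 12.0)
  x^k = (0.0, 0.0), subgradient = b - a^T x = 15.0
  y^{k+1} = 0.0 + 0.05*15.0 = 0.75
Step 2: y^k = 0.75, reduced costs: (-2.5, 7.5)
  x^k = (12.0, 0.0), subgradient = b - a^T x = -57.0
  y^{k+1} = 0.75 + 0.05*-57.0 = -2.1
Dual objective at y_2 = -2.1: reduced costs (14.6, 24.6), box minimizer x = (0.0, 0.0)
g(y_2) = b*y + (c1 - a1*y)*x1 + (c2 - a2*y)*x2 = 15*(-2.1) + 14.6*0.0 + 24.6*0.0 = -31.5 + 0.0 + 0.0 = -31.5


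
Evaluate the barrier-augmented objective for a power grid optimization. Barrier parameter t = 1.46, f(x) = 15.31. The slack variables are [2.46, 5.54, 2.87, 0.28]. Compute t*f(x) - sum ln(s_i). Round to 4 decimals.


Step 1: Compute log-barrier.
ln values: [0.9002, 1.712, 1.0543, -1.273]
phi = -(0.9002 + 1.712 + 1.0543 - 1.273) = -2.3935
Step 2: Compute augmented objective.
t*f(x) = 1.46*15.31 = 22.3526
Total = 22.3526 - 2.3935 = 19.9591


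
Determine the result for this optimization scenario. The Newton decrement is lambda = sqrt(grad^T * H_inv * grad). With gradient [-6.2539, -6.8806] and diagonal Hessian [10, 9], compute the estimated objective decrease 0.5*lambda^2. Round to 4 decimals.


Step 1: H is diagonal, so H^(-1) * g = [-0.6254, -0.7645].
Step 2: g^T H^(-1) g = sum_i g_i^2 / H_ii
  = (-6.2539)^2/10 + (-6.8806)^2/9
  = 3.9111 + 5.2603 = 9.1714
Step 3: Objective decrease = 0.5 * g^T H^(-1) g = 4.5857


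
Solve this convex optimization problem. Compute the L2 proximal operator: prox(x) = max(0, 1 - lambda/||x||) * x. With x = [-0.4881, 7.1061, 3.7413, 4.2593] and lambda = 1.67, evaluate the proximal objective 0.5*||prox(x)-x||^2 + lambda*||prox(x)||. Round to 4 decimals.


Step 1: Compute ||x||.
||x|| = 9.1035
Step 2: Compute scaling factor.
scale = max(0, 1 - 1.67/9.1035) = 0.8166
Step 3: prox(x) = [-0.3986, 5.8025, 3.055, 3.4779]
||prox(x)|| = 7.4335
Step 4: Proximal objective.
0.5*||prox-x||^2 = 1.3945
lambda*||prox|| = 12.4139
Total = 13.8084


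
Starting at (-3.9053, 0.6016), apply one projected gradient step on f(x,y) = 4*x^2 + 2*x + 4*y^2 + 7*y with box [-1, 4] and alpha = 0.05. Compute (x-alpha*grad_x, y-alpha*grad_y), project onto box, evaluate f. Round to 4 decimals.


Step 1: Compute gradient at (-3.9053, 0.6016).
grad_x = 2*4*-3.9053 + 2 = -29.2424
grad_y = 2*4*0.6016 + 7 = 11.8128
Step 2: Gradient step.
x_raw = -3.9053 - 0.05*-29.2424 = -2.4432
y_raw = 0.6016 - 0.05*11.8128 = 0.011
Step 3: Project onto [-1, 4].
x_proj = clip(-2.4432) = -1.0
y_proj = clip(0.011) = 0.011
Step 4: Evaluate f.
f(-1.0, 0.011) = 2.0772


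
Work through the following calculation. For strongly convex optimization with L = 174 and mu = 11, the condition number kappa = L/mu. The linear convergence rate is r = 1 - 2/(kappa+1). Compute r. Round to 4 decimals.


Step 1: Compute the condition number.
kappa = L/mu = 174/11 = 15.8182
Step 2: Compute the convergence rate.
r = 1 - 2/(kappa + 1) = 1 - 2*mu/(L + mu) = (L - mu)/(L + mu) = 163/185 = 0.8811


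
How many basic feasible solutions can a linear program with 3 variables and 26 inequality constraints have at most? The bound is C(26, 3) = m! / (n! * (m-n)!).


Each vertex corresponds to some choice of n active constraints out of m, so the number of vertices is at most C(m, n) = m! / (n!(m-n)!).
m = 26, n = 3
Numerator: 26 * 25 * 24
Denominator: 3! = 6
C(26, 3) = 2600


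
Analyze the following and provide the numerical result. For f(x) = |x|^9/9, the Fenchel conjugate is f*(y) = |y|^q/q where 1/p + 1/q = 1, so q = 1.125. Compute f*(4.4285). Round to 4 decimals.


The conjugate exponent q satisfies 1/p + 1/q = 1.
p = 9, so q = 9/(9 - 1) = 1.125
|y|^q = 4.4285^1.125 = 5.3338
f*(4.4285) = 5.3338 / 1.125 = 4.7412


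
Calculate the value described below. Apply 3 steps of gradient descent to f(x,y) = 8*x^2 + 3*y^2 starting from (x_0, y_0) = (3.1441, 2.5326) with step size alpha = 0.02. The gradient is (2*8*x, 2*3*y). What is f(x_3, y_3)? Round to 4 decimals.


Gradient descent on f(x,y) = 8*x^2 + 3*y^2.
Starting point: (3.1441, 2.5326), alpha = 0.02
Step 1: grad_x = 2*8*3.1441 = 50.3056, grad_y = 2*3*2.5326 = 15.1956
  x_1 = 3.1441 - 0.02*50.3056 = 2.138
  y_1 = 2.5326 - 0.02*15.1956 = 2.2287
Step 2: grad_x = 2*8*2.138 = 34.2078, grad_y = 2*3*2.2287 = 13.3721
  x_2 = 2.138 - 0.02*34.2078 = 1.4538
  y_2 = 2.2287 - 0.02*13.3721 = 1.9612
Step 3: grad_x = 2*8*1.4538 = 23.2613, grad_y = 2*3*1.9612 = 11.7675
  x_3 = 1.4538 - 0.02*23.2613 = 0.9886
  y_3 = 1.9612 - 0.02*11.7675 = 1.7259
f(0.9886, 1.7259) = 8*0.9886^2 + 3*1.7259^2 = 16.7549


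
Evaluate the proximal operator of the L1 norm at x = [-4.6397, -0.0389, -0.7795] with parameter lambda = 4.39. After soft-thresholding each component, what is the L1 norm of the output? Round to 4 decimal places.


Soft-thresholding with lambda = 4.39:
prox(-4.6397) = sign(-4.6397)*max(|-4.6397| - 4.39, 0) = -0.2497
prox(-0.0389) = sign(-0.0389)*max(|-0.0389| - 4.39, 0) = 0.0
prox(-0.7795) = sign(-0.7795)*max(|-0.7795| - 4.39, 0) = 0.0
prox(x) = [-0.2497, 0.0, 0.0]
||prox(x)||_1 = 0.2497 + 0.0 + 0.0 = 0.2497


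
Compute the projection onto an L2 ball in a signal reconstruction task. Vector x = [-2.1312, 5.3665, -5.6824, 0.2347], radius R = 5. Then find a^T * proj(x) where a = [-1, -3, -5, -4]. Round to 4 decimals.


Step 1: Compute ||x|| (intermediates to 6 decimals).
||x|| = sqrt((-2.1312)^2 + 5.3665^2 + (-5.6824)^2 + 0.2347^2) = 8.104696
Step 2: Project.
Since ||x|| > R, scale = R/||x|| = 5/8.104696 = 0.616926, proj(x) = scale * x
proj(x) = [-1.314793, 3.310733, -3.50562, 0.144793]
Step 3: Dot product.
a^T * proj(x) = -1*(-1.314793) - 3*3.310733 - 5*(-3.50562) - 4*0.144793 = 8.3315


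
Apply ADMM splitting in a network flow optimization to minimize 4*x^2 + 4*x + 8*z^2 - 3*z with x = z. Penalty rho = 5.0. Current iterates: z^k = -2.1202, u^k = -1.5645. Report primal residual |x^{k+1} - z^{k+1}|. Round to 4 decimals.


ADMM iteration with rho = 5.0, z^k = -2.1202, u^k = -1.5645
Step 1: x-update.
Minimize 4*x^2 + 4*x + (5.0/2)*(x + 2.1202 - 1.5645)^2
FOC: (2*4 + 5.0)*x = -4 + 5.0*(-2.1202 + 1.5645)
x^{k+1} = -0.5214
Step 2: z-update.
Minimize 8*z^2 - 3*z + (5.0/2)*(-0.5214 - z - 1.5645)^2
FOC: (2*8 + 5.0)*z = 3 + 5.0*(-0.5214 - 1.5645)
z^{k+1} = -0.3538
Step 3: u-update.
u^{k+1} = -1.5645 - 0.5214 + 0.3538 = -1.7321
Step 4: Primal residual = |-0.5214 + 0.3538| = 0.1676


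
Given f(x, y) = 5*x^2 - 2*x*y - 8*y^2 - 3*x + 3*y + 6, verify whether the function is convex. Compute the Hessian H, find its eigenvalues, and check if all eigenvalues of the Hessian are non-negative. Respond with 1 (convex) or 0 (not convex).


The Hessian of f(x,y) = 5*x^2 - 2*x*y - 8*y^2 - 3*x + 3*y + 6 is:
H = [[10, -2], [-2, -16]]
Trace = 10 - 16 = -6
Determinant = 10*-16 - (-2)^2 = -164
Discriminant = (-6)^2 - 4*-164 = 692.0
Eigenvalues: lambda_1 = -16.1529, lambda_2 = 10.1529
The function is not convex.

0


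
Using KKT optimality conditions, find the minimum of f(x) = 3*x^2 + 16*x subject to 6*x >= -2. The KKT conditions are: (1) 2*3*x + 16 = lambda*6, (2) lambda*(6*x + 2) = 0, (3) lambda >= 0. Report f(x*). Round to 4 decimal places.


Step 1: Try lambda = 0 (constraint inactive).
x_unc = -16/(2*3) = -2.6667
Check: 6*-2.6667 = -16.0002 < -2 -- violated!
Step 2: Constraint must be active: 6*x = -2
x* = -2/6 = -1/3 = -0.3333 (rounded; the exact value -1/3 is used below)
lambda = (2*3*(-1/3) + 16)/6 = 2.3333
Step 3: Compute optimal value.
f(x*) = 3*(-1/3)^2 + 16*(-1/3) = -5.0


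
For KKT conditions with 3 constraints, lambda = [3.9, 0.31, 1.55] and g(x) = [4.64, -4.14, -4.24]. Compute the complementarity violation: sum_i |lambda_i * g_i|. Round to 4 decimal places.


KKT complementary slackness check:
lambda_1 * g_1 = 3.9 * 4.64 = 18.096
lambda_2 * g_2 = 0.31 * -4.14 = -1.2834
lambda_3 * g_3 = 1.55 * -4.24 = -6.572
Total violation = 18.096 + 1.2834 + 6.572 = 25.9514


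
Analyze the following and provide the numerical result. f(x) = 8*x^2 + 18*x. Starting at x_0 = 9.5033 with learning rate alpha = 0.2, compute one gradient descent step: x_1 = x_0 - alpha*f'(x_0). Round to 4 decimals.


We compute the gradient at x_0 and apply the update.
f'(x) = 16*x + 18
f'(9.5033) = 16*9.5033 + 18 = 170.0528
x_1 = 9.5033 - 0.2*170.0528 = -24.5073


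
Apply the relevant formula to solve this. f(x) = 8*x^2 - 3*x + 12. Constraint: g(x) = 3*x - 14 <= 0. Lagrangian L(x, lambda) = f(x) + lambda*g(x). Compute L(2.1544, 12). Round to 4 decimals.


Step 1: Evaluate f(x).
f(2.1544) = 8*2.1544^2 - 3*2.1544 + 12 = 42.6683
Step 2: Evaluate g(x).
g(2.1544) = 3*2.1544 - 14 = -7.5368
Step 3: Compute Lagrangian.
L = 42.6683 + 12*-7.5368 = -47.7733


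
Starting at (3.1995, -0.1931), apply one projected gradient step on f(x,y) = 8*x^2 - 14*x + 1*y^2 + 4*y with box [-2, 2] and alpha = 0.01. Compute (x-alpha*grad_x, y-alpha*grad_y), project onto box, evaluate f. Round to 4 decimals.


Step 1: Compute gradient at (3.1995, -0.1931).
grad_x = 2*8*3.1995 - 14 = 37.192
grad_y = 2*1*-0.1931 + 4 = 3.6138
Step 2: Gradient step.
x_raw = 3.1995 - 0.01*37.192 = 2.8276
y_raw = -0.1931 - 0.01*3.6138 = -0.2292
Step 3: Project onto [-2, 2].
x_proj = clip(2.8276) = 2.0
y_proj = clip(-0.2292) = -0.2292
Step 4: Evaluate f.
f(2.0, -0.2292) = 3.1356


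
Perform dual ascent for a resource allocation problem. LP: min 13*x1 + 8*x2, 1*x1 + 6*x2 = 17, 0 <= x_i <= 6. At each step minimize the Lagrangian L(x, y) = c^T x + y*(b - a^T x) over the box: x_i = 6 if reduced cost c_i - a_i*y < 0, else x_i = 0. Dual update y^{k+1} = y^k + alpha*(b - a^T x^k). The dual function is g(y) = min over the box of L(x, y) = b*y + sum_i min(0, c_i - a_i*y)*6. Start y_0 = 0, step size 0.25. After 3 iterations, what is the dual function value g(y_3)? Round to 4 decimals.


Dual ascent for LP: min 13*x1 + 8*x2, 1*x1 + 6*x2 = 17, 0 <= x_i <= 6
Step 1: y^k = 0.0, reduced costs: (13.0, 8.0)
  x^k = (0.0, 0.0), subgradient = b - a^T x = 17.0
  y^{k+1} = 0.0 + 0.25*17.0 = 4.25
Step 2: y^k = 4.25, reduced costs: (8.75, -17.5)
  x^k = (0.0, 6.0), subgradient = b - a^T x = -19.0
  y^{k+1} = 4.25 + 0.25*-19.0 = -0.5
Step 3: y^k = -0.5, reduced costs: (13.5, 11.0)
  x^k = (0.0, 0.0), subgradient = b - a^T x = 17.0
  y^{k+1} = -0.5 + 0.25*17.0 = 3.75
Dual objective at y_3 = 3.75: reduced costs (9.25, -14.5), box minimizer x = (0.0, 6.0)
g(y_3) = b*y + (c1 - a1*y)*x1 + (c2 - a2*y)*x2 = 17*3.75 + 9.25*0.0 + (-14.5)*6.0 = 63.75 + 0.0 - 87.0 = -23.25


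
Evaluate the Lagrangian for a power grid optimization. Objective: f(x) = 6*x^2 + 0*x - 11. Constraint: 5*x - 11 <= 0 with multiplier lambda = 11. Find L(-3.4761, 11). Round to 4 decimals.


Step 1: Evaluate f(x).
f(-3.4761) = 6*(-3.4761)^2 + 0*(-3.4761) - 11 = 61.4996
Step 2: Evaluate g(x).
g(-3.4761) = 5*-3.4761 - 11 = -28.3805
Step 3: Compute Lagrangian.
L = 61.4996 + 11*-28.3805 = -250.6859


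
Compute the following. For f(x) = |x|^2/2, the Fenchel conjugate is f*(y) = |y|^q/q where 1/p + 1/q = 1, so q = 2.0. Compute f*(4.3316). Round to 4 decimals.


The conjugate exponent q satisfies 1/p + 1/q = 1.
p = 2, so q = 2/(2 - 1) = 2.0
|y|^q = 4.3316^2.0 = 18.7628
f*(4.3316) = 18.7628 / 2.0 = 9.3814


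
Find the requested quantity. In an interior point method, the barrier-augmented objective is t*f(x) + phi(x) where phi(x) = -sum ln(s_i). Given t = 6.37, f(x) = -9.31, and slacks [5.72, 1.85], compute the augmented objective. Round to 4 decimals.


Step 1: Compute log-barrier.
ln values: [1.744, 0.6152]
phi = -(1.744 + 0.6152) = -2.3592
Step 2: Compute augmented objective.
t*f(x) = 6.37*-9.31 = -59.3047
Total = -59.3047 - 2.3592 = -61.6639


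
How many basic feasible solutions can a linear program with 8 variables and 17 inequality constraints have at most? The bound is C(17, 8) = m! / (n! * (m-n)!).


Each vertex corresponds to some choice of n active constraints out of m, so the number of vertices is at most C(m, n) = m! / (n!(m-n)!).
m = 17, n = 8
Numerator: 17 * 16 * 15 * 14 * 13 * 12 * 11 * 10
Denominator: 8! = 40320
C(17, 8) = 24310


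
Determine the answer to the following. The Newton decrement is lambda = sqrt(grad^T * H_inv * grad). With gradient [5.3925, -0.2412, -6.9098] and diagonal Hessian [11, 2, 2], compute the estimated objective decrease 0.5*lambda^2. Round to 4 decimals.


Step 1: H is diagonal, so H^(-1) * g = [0.4902, -0.1206, -3.4549].
Step 2: g^T H^(-1) g = sum_i g_i^2 / H_ii
  = (5.3925)^2/11 + (-0.2412)^2/2 + (-6.9098)^2/2
  = 2.6436 + 0.0291 + 23.8727 = 26.5453
Step 3: Objective decrease = 0.5 * g^T H^(-1) g = 13.2727


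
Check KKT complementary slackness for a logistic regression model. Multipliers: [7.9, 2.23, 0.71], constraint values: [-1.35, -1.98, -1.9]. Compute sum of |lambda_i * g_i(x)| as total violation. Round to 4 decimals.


KKT complementary slackness check:
lambda_1 * g_1 = 7.9 * -1.35 = -10.665
lambda_2 * g_2 = 2.23 * -1.98 = -4.4154
lambda_3 * g_3 = 0.71 * -1.9 = -1.349
Total violation = 10.665 + 4.4154 + 1.349 = 16.4294


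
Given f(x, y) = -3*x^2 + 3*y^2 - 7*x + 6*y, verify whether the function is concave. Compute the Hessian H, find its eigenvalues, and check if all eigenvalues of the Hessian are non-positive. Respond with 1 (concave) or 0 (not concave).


The Hessian of f(x,y) = -3*x^2 + 3*y^2 - 7*x + 6*y is:
H = [[-6, 0], [0, 6]]
Trace = -6 + 6 = 0
Determinant = -6*6 - (0)^2 = -36
Discriminant = (0)^2 - 4*-36 = 144.0
Eigenvalues: lambda_1 = -6.0, lambda_2 = 6.0
The function is not concave.

0


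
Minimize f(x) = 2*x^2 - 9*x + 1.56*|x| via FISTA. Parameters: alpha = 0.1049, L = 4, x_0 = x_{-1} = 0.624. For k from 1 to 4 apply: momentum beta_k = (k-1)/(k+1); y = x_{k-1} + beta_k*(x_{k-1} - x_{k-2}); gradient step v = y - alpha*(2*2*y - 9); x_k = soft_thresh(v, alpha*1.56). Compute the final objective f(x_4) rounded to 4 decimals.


FISTA on f(x) = 2*x^2 - 9*x + 1.56*|x|
L = 4, alpha = 0.1049
Iteration 1: beta = 0.0, y = 0.624 + 0.0*(0.624 - 0.624) = 0.624
  grad(y) = -6.504, v = y - alpha*grad = 1.3063
  prox(v) = soft_thresh(1.3063, 0.1636) = 1.1426
Iteration 2: beta = 0.3333, y = 1.1426 + 0.3333*(1.1426 - 0.624) = 1.3155
  grad(y) = -3.738, v = y - alpha*grad = 1.7076
  prox(v) = soft_thresh(1.7076, 0.1636) = 1.544
Iteration 3: beta = 0.5, y = 1.544 + 0.5*(1.544 - 1.1426) = 1.7446
  grad(y) = -2.0214, v = y - alpha*grad = 1.9567
  prox(v) = soft_thresh(1.9567, 0.1636) = 1.793
Iteration 4: beta = 0.6, y = 1.793 + 0.6*(1.793 - 1.544) = 1.9425
  grad(y) = -1.23, v = y - alpha*grad = 2.0715
  prox(v) = soft_thresh(2.0715, 0.1636) = 1.9079
f(x_4) = 2*1.9079^2 - 9*1.9079 + 1.56*|1.9079| = -6.9146


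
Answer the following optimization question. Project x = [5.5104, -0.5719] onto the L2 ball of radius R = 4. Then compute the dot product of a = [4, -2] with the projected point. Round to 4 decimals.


Step 1: Compute ||x|| (intermediates to 6 decimals).
||x|| = sqrt(5.5104^2 + (-0.5719)^2) = 5.539998
Step 2: Project.
Since ||x|| > R, scale = R/||x|| = 4/5.539998 = 0.722022, proj(x) = scale * x
proj(x) = [3.97863, -0.412924]
Step 3: Dot product.
a^T * proj(x) = 4*3.97863 - 2*(-0.412924) = 16.7404


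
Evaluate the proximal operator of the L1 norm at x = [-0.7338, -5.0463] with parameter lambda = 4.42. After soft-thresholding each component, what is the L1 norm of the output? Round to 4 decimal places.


Soft-thresholding with lambda = 4.42:
prox(-0.7338) = sign(-0.7338)*max(|-0.7338| - 4.42, 0) = 0.0
prox(-5.0463) = sign(-5.0463)*max(|-5.0463| - 4.42, 0) = -0.6263
prox(x) = [0.0, -0.6263]
||prox(x)||_1 = 0.0 + 0.6263 = 0.6263


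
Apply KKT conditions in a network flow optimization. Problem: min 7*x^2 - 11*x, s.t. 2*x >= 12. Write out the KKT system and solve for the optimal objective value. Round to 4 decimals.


Step 1: Try lambda = 0 (constraint inactive).
x_unc = 11/(2*7) = 0.7857
Check: 2*0.7857 = 1.5714 < 12 -- violated!
Step 2: Constraint must be active: 2*x = 12
x* = 12/2 = 6.0
lambda = (2*7*6.0 - 11)/2 = 36.5
Step 3: Compute optimal value.
f(x*) = 7*6.0^2 - 11*6.0 = 186.0


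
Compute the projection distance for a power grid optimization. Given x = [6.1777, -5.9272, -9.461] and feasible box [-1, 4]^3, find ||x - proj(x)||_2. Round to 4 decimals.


Project each component onto [-1, 4].
clip(6.1777) = 4.0, clip(-5.9272) = -1.0, clip(-9.461) = -1.0
Projection = [4.0, -1.0, -1.0]
Squared diffs: [4.7424, 24.2773, 71.5885]
Distance = sqrt(100.6082) = 10.0304


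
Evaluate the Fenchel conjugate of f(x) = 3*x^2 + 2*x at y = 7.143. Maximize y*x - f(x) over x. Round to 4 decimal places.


f*(y) = sup_x {y*x - a*x^2 - b*x} = sup_x {(y-b)*x - a*x^2}
FOC: (y - b) - 2a*x = 0 => x* = (y - b)/(2a)
x* = (7.143 - 2)/(2*3) = 0.8572
f*(7.143) = (y-b)^2/(4a) = (7.143 - 2)^2/(4*3)
= 26.4504/12 = 2.2042


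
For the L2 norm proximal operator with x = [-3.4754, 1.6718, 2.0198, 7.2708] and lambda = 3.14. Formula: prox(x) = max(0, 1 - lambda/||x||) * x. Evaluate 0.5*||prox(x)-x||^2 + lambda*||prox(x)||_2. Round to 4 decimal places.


Step 1: Compute ||x||.
||x|| = 8.4745
Step 2: Compute scaling factor.
scale = max(0, 1 - 3.14/8.4745) = 0.6295
Step 3: prox(x) = [-2.1877, 1.0524, 1.2714, 4.5768]
||prox(x)|| = 5.3345
Step 4: Proximal objective.
0.5*||prox-x||^2 = 4.9298
lambda*||prox|| = 16.7503
Total = 21.6802


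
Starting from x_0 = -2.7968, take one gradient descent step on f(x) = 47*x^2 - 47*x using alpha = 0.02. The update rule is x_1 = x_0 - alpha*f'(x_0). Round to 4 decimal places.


We compute the gradient at x_0 and apply the update.
f'(x) = 94*x - 47
f'(-2.7968) = 94*-2.7968 - 47 = -309.8992
x_1 = -2.7968 - 0.02*-309.8992 = 3.4012


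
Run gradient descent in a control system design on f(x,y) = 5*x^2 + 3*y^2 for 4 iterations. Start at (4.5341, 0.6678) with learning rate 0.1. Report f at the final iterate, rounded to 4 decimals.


Gradient descent on f(x,y) = 5*x^2 + 3*y^2.
Starting point: (4.5341, 0.6678), alpha = 0.1
Step 1: grad_x = 2*5*4.5341 = 45.341, grad_y = 2*3*0.6678 = 4.0068
  x_1 = 4.5341 - 0.1*45.341 = 0.0
  y_1 = 0.6678 - 0.1*4.0068 = 0.2671
Step 2: grad_x = 2*5*0.0 = 0.0, grad_y = 2*3*0.2671 = 1.6027
  x_2 = 0.0 - 0.1*0.0 = 0.0
  y_2 = 0.2671 - 0.1*1.6027 = 0.1068
Step 3: grad_x = 2*5*0.0 = 0.0, grad_y = 2*3*0.1068 = 0.6411
  x_3 = 0.0 - 0.1*0.0 = 0.0
  y_3 = 0.1068 - 0.1*0.6411 = 0.0427
Step 4: grad_x = 2*5*0.0 = 0.0, grad_y = 2*3*0.0427 = 0.2564
  x_4 = 0.0 - 0.1*0.0 = 0.0
  y_4 = 0.0427 - 0.1*0.2564 = 0.0171
f(0.0, 0.0171) = 5*0.0^2 + 3*0.0171^2 = 0.0009


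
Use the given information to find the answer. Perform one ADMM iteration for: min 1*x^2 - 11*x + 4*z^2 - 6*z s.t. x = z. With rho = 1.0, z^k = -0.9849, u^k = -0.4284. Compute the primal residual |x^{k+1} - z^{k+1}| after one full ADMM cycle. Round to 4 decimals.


ADMM iteration with rho = 1.0, z^k = -0.9849, u^k = -0.4284
Step 1: x-update.
Minimize 1*x^2 - 11*x + (1.0/2)*(x + 0.9849 - 0.4284)^2
FOC: (2*1 + 1.0)*x = 11 + 1.0*(-0.9849 + 0.4284)
x^{k+1} = 3.4812
Step 2: z-update.
Minimize 4*z^2 - 6*z + (1.0/2)*(3.4812 - z - 0.4284)^2
FOC: (2*4 + 1.0)*z = 6 + 1.0*(3.4812 - 0.4284)
z^{k+1} = 1.0059
Step 3: u-update.
u^{k+1} = -0.4284 + 3.4812 - 1.0059 = 2.0469
Step 4: Primal residual = |3.4812 - 1.0059| = 2.4753


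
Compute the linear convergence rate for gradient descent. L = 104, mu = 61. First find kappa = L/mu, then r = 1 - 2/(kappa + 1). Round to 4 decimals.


Step 1: Compute the condition number.
kappa = L/mu = 104/61 = 1.7049
Step 2: Compute the convergence rate.
r = 1 - 2/(kappa + 1) = 1 - 2*mu/(L + mu) = (L - mu)/(L + mu) = 43/165 = 0.2606


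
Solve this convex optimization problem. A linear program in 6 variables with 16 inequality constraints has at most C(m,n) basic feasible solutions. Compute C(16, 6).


Each vertex corresponds to some choice of n active constraints out of m, so the number of vertices is at most C(m, n) = m! / (n!(m-n)!).
m = 16, n = 6
Numerator: 16 * 15 * 14 * 13 * 12 * 11
Denominator: 6! = 720
C(16, 6) = 8008


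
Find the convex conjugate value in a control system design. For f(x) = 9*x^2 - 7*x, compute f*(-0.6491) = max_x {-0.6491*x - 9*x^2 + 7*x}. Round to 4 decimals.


f*(y) = sup_x {y*x - a*x^2 - b*x} = sup_x {(y-b)*x - a*x^2}
FOC: (y - b) - 2a*x = 0 => x* = (y - b)/(2a)
x* = (-0.6491 + 7)/(2*9) = 0.3528
f*(-0.6491) = (y-b)^2/(4a) = (-0.6491 + 7)^2/(4*9)
= 40.3339/36 = 1.1204


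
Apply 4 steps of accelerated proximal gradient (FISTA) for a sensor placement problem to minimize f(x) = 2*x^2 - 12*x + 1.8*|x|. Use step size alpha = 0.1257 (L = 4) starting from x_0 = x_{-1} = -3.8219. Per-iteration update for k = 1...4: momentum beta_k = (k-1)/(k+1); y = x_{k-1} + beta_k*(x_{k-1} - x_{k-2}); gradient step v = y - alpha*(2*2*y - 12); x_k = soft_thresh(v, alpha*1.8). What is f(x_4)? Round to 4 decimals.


FISTA on f(x) = 2*x^2 - 12*x + 1.8*|x|
L = 4, alpha = 0.1257
Iteration 1: beta = 0.0, y = -3.8219 + 0.0*(-3.8219 + 3.8219) = -3.8219
  grad(y) = -27.2876, v = y - alpha*grad = -0.3918
  prox(v) = soft_thresh(-0.3918, 0.2263) = -0.1656
Iteration 2: beta = 0.3333, y = -0.1656 + 0.3333*(-0.1656 + 3.8219) = 1.0532
  grad(y) = -7.7873, v = y - alpha*grad = 2.032
  prox(v) = soft_thresh(2.032, 0.2263) = 1.8058
Iteration 3: beta = 0.5, y = 1.8058 + 0.5*(1.8058 + 0.1656) = 2.7915
  grad(y) = -0.8341, v = y - alpha*grad = 2.8963
  prox(v) = soft_thresh(2.8963, 0.2263) = 2.6701
Iteration 4: beta = 0.6, y = 2.6701 + 0.6*(2.6701 - 1.8058) = 3.1886
  grad(y) = 0.7545, v = y - alpha*grad = 3.0938
  prox(v) = soft_thresh(3.0938, 0.2263) = 2.8675
f(x_4) = 2*2.8675^2 - 12*2.8675 + 1.8*|2.8675| = -12.8034


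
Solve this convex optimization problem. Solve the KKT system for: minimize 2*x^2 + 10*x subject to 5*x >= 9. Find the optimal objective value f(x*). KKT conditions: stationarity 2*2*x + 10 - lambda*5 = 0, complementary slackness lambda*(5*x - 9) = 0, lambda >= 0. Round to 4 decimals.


Step 1: Try lambda = 0 (constraint inactive).
x_unc = -10/(2*2) = -2.5
Check: 5*-2.5 = -12.5 < 9 -- violated!
Step 2: Constraint must be active: 5*x = 9
x* = 9/5 = 1.8
lambda = (2*2*1.8 + 10)/5 = 3.44
Step 3: Compute optimal value.
f(x*) = 2*1.8^2 + 10*1.8 = 24.48


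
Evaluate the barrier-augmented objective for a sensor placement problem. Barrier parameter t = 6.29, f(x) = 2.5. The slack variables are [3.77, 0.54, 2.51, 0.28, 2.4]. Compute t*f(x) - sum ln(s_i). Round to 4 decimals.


Step 1: Compute log-barrier.
ln values: [1.3271, -0.6162, 0.9203, -1.273, 0.8755]
phi = -(1.3271 - 0.6162 + 0.9203 - 1.273 + 0.8755) = -1.2337
Step 2: Compute augmented objective.
t*f(x) = 6.29*2.5 = 15.725
Total = 15.725 - 1.2337 = 14.4913


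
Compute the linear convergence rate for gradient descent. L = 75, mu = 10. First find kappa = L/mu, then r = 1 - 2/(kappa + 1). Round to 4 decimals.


Step 1: Compute the condition number.
kappa = L/mu = 75/10 = 7.5
Step 2: Compute the convergence rate.
r = 1 - 2/(kappa + 1) = 1 - 2*mu/(L + mu) = (L - mu)/(L + mu) = 65/85 = 0.7647


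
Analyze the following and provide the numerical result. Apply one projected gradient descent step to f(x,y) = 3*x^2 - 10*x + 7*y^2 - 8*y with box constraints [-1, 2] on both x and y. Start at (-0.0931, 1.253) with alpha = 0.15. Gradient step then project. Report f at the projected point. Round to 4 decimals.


Step 1: Compute gradient at (-0.0931, 1.253).
grad_x = 2*3*-0.0931 - 10 = -10.5586
grad_y = 2*7*1.253 - 8 = 9.542
Step 2: Gradient step.
x_raw = -0.0931 - 0.15*-10.5586 = 1.4907
y_raw = 1.253 - 0.15*9.542 = -0.1783
Step 3: Project onto [-1, 2].
x_proj = clip(1.4907) = 1.4907
y_proj = clip(-0.1783) = -0.1783
Step 4: Evaluate f.
f(1.4907, -0.1783) = -6.5915


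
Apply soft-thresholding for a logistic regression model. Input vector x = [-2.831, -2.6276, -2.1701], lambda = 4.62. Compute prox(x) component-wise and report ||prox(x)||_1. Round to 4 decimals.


Soft-thresholding with lambda = 4.62:
prox(-2.831) = sign(-2.831)*max(|-2.831| - 4.62, 0) = 0.0
prox(-2.6276) = sign(-2.6276)*max(|-2.6276| - 4.62, 0) = 0.0
prox(-2.1701) = sign(-2.1701)*max(|-2.1701| - 4.62, 0) = 0.0
prox(x) = [0.0, 0.0, 0.0]
||prox(x)||_1 = 0.0 + 0.0 + 0.0 = 0.0


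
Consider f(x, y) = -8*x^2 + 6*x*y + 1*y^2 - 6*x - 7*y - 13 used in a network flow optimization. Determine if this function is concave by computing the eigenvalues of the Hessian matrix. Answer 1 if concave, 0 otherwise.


The Hessian of f(x,y) = -8*x^2 + 6*x*y + 1*y^2 - 6*x - 7*y - 13 is:
H = [[-16, 6], [6, 2]]
Trace = -16 + 2 = -14
Determinant = -16*2 - (6)^2 = -68
Discriminant = (-14)^2 - 4*-68 = 468.0
Eigenvalues: lambda_1 = -17.8167, lambda_2 = 3.8167
The function is not concave.

0


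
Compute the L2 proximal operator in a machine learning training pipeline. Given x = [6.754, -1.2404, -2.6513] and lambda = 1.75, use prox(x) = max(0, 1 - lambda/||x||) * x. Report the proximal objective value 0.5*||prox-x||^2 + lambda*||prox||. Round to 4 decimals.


Step 1: Compute ||x||.
||x|| = 7.361
Step 2: Compute scaling factor.
scale = max(0, 1 - 1.75/7.361) = 0.7623
Step 3: prox(x) = [5.1483, -0.9455, -2.021]
||prox(x)|| = 5.611
Step 4: Proximal objective.
0.5*||prox-x||^2 = 1.5313
lambda*||prox|| = 9.8193
Total = 11.3505


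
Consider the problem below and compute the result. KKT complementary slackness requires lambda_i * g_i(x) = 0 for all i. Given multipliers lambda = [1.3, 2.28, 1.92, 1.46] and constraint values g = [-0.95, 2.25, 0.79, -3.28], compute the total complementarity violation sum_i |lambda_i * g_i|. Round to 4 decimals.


KKT complementary slackness check:
lambda_1 * g_1 = 1.3 * -0.95 = -1.235
lambda_2 * g_2 = 2.28 * 2.25 = 5.13
lambda_3 * g_3 = 1.92 * 0.79 = 1.5168
lambda_4 * g_4 = 1.46 * -3.28 = -4.7888
Total violation = 1.235 + 5.13 + 1.5168 + 4.7888 = 12.6706


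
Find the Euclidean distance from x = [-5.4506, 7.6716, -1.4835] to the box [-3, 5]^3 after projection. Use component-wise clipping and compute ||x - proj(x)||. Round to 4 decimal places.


Project each component onto [-3, 5].
clip(-5.4506) = -3.0, clip(7.6716) = 5.0, clip(-1.4835) = -1.4835
Projection = [-3.0, 5.0, -1.4835]
Squared diffs: [6.0054, 7.1374, 0.0]
Distance = sqrt(13.1428) = 3.6253


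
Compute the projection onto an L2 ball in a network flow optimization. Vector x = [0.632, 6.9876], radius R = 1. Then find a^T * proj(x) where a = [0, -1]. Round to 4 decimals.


Step 1: Compute ||x|| (intermediates to 6 decimals).
||x|| = sqrt(0.632^2 + 6.9876^2) = 7.016123
Step 2: Project.
Since ||x|| > R, scale = R/||x|| = 1/7.016123 = 0.142529, proj(x) = scale * x
proj(x) = [0.090078, 0.995936]
Step 3: Dot product.
a^T * proj(x) = 0*0.090078 - 1*0.995936 = -0.9959


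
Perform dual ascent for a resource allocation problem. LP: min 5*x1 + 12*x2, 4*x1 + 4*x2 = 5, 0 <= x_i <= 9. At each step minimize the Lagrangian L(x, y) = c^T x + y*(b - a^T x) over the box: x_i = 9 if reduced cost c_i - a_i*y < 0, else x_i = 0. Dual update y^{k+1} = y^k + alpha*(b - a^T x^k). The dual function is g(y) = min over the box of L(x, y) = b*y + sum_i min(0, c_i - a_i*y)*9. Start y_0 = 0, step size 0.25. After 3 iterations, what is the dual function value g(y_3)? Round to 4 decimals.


Dual ascent for LP: min 5*x1 + 12*x2, 4*x1 + 4*x2 = 5, 0 <= x_i <= 9
Step 1: y^k = 0.0, reduced costs: (5.0, 12.0)
  x^k = (0.0, 0.0), subgradient = b - a^T x = 5.0
  y^{k+1} = 0.0 + 0.25*5.0 = 1.25
Step 2: y^k = 1.25, reduced costs: (0.0, 7.0)
  x^k = (0.0, 0.0), subgradient = b - a^T x = 5.0
  y^{k+1} = 1.25 + 0.25*5.0 = 2.5
Step 3: y^k = 2.5, reduced costs: (-5.0, 2.0)
  x^k = (9.0, 0.0), subgradient = b - a^T x = -31.0
  y^{k+1} = 2.5 + 0.25*-31.0 = -5.25
Dual objective at y_3 = -5.25: reduced costs (26.0, 33.0), box minimizer x = (0.0, 0.0)
g(y_3) = b*y + (c1 - a1*y)*x1 + (c2 - a2*y)*x2 = 5*(-5.25) + 26.0*0.0 + 33.0*0.0 = -26.25 + 0.0 + 0.0 = -26.25
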